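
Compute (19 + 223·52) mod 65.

45

223·52 = 11596.
11596 = 178·65 + 26, so 11596 mod 65 = 26.
(19 + 26) mod 65 = 45.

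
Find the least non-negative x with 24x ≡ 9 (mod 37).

5

The inverse of 24 mod 37 is 17 (since 24·17 = 408 ≡ 1).
Multiplying both sides by 17: x ≡ 17·9 = 153 ≡ 5 (mod 37).
Check: 24·5 = 120 = 3·37 + 9.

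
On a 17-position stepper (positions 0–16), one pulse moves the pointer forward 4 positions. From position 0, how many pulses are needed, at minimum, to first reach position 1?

13

17 = 4·4 + 1
4 = 4·1 + 0
Back-substituting gives 4·13 ≡ 1 (mod 17).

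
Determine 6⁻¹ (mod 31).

31 = 5·6 + 1
6 = 6·1 + 0
Back-substituting gives 6·26 ≡ 1 (mod 31).

26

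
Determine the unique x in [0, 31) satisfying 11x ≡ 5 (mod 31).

23

11⁻¹ ≡ 17 (mod 31) because 11·17 = 187 = 6·31 + 1.
So x ≡ 17·5 = 85 ≡ 23 (mod 31).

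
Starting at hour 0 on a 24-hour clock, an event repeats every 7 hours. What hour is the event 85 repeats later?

19

85·7 = 595.
Dividing 595 by 24 gives quotient 24 and remainder 19.
(0 + 19) mod 24 = 19.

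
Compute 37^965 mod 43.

By repeated squaring mod 43: 37^1≡37, 37^2≡36, 37^4≡6, 37^8≡36, 37^16≡6, 37^32≡36, 37^64≡6, 37^128≡36, 37^256≡6, 37^512≡36.
Since 965 = 1 + 4 + 64 + 128 + 256 + 512 in binary, 37^965 ≡ 37·6·6·36·6·36 ≡ 7 (mod 43).

7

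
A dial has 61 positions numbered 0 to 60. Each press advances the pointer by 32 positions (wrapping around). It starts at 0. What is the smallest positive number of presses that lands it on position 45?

30

The inverse of 32 mod 61 is 21 (since 32·21 = 672 ≡ 1).
So x ≡ 21·45 = 945 ≡ 30 (mod 61).
Check: 32·30 = 960 = 15·61 + 45.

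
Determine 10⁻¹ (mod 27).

10·19 = 190 = 7·27 + 1, so 10⁻¹ ≡ 19 (mod 27).

19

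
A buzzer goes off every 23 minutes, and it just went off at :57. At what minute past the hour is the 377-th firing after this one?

377·23 = 8671.
8671 = 144·60 + 31, so 8671 mod 60 = 31.
(57 + 31) mod 60 = 28.

28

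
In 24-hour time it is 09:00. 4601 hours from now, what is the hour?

2

4601 mod 24 = 17 (since 191·24 = 4584).
(9 + 17) mod 24 = 2.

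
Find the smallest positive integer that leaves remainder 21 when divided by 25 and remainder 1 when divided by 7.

71

x ≡ 1 (mod 7) gives x ∈ {1, 8, 15, 22, 29, 36, 43, 50, …}.
The first of these with x mod 25 = 21 is 71.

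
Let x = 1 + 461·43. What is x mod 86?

44

461·43 = 19823.
Dividing 19823 by 86 gives quotient 230 and remainder 43.
(1 + 43) mod 86 = 44.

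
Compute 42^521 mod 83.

By repeated squaring mod 83: 42^1≡42, 42^2≡21, 42^4≡26, 42^8≡12, 42^16≡61, 42^32≡69, 42^64≡30, 42^128≡70, 42^256≡3, 42^512≡9.
521 = 1 + 8 + 512, so 42^521 ≡ 42·12·9 ≡ 54 (mod 83).

54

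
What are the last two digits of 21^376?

Square-and-reduce mod 100: 21^1≡21, 21^2≡41, 21^4≡81, 21^8≡61, 21^16≡21, 21^32≡41, 21^64≡81, 21^128≡61, 21^256≡21.
Since 376 = 8 + 16 + 32 + 64 + 256 in binary, 21^376 ≡ 61·21·41·81·21 ≡ 21 (mod 100).

21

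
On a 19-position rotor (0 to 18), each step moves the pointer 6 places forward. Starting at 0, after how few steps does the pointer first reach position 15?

6⁻¹ ≡ 16 (mod 19) because 6·16 = 96 = 5·19 + 1.
Multiplying both sides by 16: x ≡ 16·15 = 240 ≡ 12 (mod 19).
Check: 6·12 = 72 = 3·19 + 15.

12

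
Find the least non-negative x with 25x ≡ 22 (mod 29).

9

25⁻¹ ≡ 7 (mod 29) because 25·7 = 175 = 6·29 + 1.
Multiplying both sides by 7: x ≡ 7·22 = 154 ≡ 9 (mod 29).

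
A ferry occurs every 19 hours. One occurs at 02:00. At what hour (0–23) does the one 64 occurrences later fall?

64·19 = 1216.
1216 − 50·24 = 16, so 1216 ≡ 16 (mod 24).
(2 + 16) mod 24 = 18.

18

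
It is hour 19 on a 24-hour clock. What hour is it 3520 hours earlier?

3

3520 mod 24 = 16 (since 146·24 = 3504).
(19 − 16) mod 24 = 3.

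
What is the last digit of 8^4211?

2

Last digits of 8^n: 8, 4, 2, 6 (period 4).
4211 leaves remainder 3 on division by 4, so 8^4211 ends in 2.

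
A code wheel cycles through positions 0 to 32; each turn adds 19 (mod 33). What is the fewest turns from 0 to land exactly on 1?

19·7 = 133 = 4·33 + 1, so 19⁻¹ ≡ 7 (mod 33).

7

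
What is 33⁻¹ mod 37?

9

37 = 1·33 + 4
33 = 8·4 + 1
4 = 4·1 + 0
Back-substituting gives 33·9 ≡ 1 (mod 37).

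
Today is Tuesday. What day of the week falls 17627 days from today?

Wednesday

17627 mod 7 = 1 (since 2518·7 = 17626).
Tuesday + 1 day → Wednesday.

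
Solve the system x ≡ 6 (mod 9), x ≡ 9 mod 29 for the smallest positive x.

96

Since 29·5 ≡ 1 (mod 9), take x = 9 + 29·((6−9)·5 mod 9) = 9 + 29·3 = 96.
Check: 96 mod 9 = 6, 96 mod 29 = 9.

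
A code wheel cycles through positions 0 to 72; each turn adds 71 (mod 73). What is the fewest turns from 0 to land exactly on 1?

36

73 = 1·71 + 2
71 = 35·2 + 1
2 = 2·1 + 0
Back-substituting gives 71·36 ≡ 1 (mod 73).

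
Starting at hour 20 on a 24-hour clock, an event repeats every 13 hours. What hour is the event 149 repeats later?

149·13 = 1937.
1937 − 80·24 = 17, so 1937 ≡ 17 (mod 24).
(20 + 17) mod 24 = 13.

13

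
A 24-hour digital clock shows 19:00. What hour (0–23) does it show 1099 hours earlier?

1099 = 45·24 + 19, so 1099 mod 24 = 19.
(19 − 19) mod 24 = 0.

0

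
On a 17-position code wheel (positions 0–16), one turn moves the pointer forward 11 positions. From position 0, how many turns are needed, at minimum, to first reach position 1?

17 = 1·11 + 6
11 = 1·6 + 5
6 = 1·5 + 1
5 = 5·1 + 0
Back-substituting gives 11·14 ≡ 1 (mod 17).

14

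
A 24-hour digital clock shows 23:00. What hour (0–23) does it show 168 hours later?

168 − 7·24 = 0, so 168 ≡ 0 (mod 24).
(23 + 0) mod 24 = 23.

23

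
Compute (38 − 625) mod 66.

7

625 mod 66 = 31 (since 9·66 = 594).
(38 − 31) mod 66 = 7.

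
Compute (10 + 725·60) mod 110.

60

725·60 = 43500.
43500 = 395·110 + 50, so 43500 mod 110 = 50.
(10 + 50) mod 110 = 60.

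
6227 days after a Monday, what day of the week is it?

Friday

Dividing 6227 by 7 gives quotient 889 and remainder 4.
Monday + 4 days → Friday.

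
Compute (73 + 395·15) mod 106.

62

395·15 = 5925.
5925 = 55·106 + 95, so 5925 mod 106 = 95.
(73 + 95) mod 106 = 62.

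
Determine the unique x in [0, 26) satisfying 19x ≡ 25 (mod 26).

The inverse of 19 mod 26 is 11 (since 19·11 = 209 ≡ 1).
Multiplying both sides by 11: x ≡ 11·25 = 275 ≡ 15 (mod 26).

15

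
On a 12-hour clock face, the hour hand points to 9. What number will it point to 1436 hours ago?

1

1436 mod 12 = 8 (since 119·12 = 1428).
9 − 8 → 1 on a 12-hour dial.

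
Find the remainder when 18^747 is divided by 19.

18

Successive squares of 18 mod 19: 18^1≡18, 18^2≡1, 18^4≡1, 18^8≡1, 18^16≡1, 18^32≡1, 18^64≡1, 18^128≡1, 18^256≡1, 18^512≡1.
747 = 1 + 2 + 8 + 32 + 64 + 128 + 512, so 18^747 ≡ 18·1·1·1·1·1·1 ≡ 18 (mod 19).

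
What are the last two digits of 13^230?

Successive squares of 13 mod 100: 13^1≡13, 13^2≡69, 13^4≡61, 13^8≡21, 13^16≡41, 13^32≡81, 13^64≡61, 13^128≡21.
Since 230 = 2 + 4 + 32 + 64 + 128 in binary, 13^230 ≡ 69·61·81·61·21 ≡ 49 (mod 100).

49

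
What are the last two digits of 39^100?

Square-and-reduce mod 100: 39^1≡39, 39^2≡21, 39^4≡41, 39^8≡81, 39^16≡61, 39^32≡21, 39^64≡41.
Since 100 = 4 + 32 + 64 in binary, 39^100 ≡ 41·21·41 ≡ 1 (mod 100).

01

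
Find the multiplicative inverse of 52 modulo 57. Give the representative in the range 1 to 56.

57 = 1·52 + 5
52 = 10·5 + 2
5 = 2·2 + 1
2 = 2·1 + 0
Back-substituting gives 52·34 ≡ 1 (mod 57).

34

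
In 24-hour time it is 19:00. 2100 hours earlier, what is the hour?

Dividing 2100 by 24 gives quotient 87 and remainder 12.
(19 − 12) mod 24 = 7.

7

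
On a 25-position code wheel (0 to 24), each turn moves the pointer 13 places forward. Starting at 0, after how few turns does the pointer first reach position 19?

13

The inverse of 13 mod 25 is 2 (since 13·2 = 26 ≡ 1).
So x ≡ 2·19 = 38 ≡ 13 (mod 25).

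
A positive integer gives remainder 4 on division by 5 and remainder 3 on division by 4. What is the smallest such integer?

19

Since 4·4 ≡ 1 (mod 5), take x = 3 + 4·((4−3)·4 mod 5) = 3 + 4·4 = 19.
Check: 19 mod 5 = 4, 19 mod 4 = 3.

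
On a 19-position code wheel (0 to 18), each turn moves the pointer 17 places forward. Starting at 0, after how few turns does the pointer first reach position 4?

17

The inverse of 17 mod 19 is 9 (since 17·9 = 153 ≡ 1).
Multiplying both sides by 9: x ≡ 9·4 = 36 ≡ 17 (mod 19).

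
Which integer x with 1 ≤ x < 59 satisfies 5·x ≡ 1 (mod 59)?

5·12 = 60 = 1·59 + 1, so 5⁻¹ ≡ 12 (mod 59).

12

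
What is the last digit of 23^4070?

9

Last digits of 3^n: 3, 9, 7, 1 (period 4).
4070 leaves remainder 2 on division by 4, so 23^4070 ends in 9.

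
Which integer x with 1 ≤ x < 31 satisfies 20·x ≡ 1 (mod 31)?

14

20·14 = 280 = 9·31 + 1, so 20⁻¹ ≡ 14 (mod 31).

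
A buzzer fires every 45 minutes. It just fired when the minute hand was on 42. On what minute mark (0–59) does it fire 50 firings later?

12

50·45 = 2250.
2250 = 37·60 + 30, so 2250 mod 60 = 30.
(42 + 30) mod 60 = 12.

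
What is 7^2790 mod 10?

Powers of 7 mod 10 repeat with period 4: 7, 9, 3, 1.
2790 mod 4 = 2, so the last digit matches 7^2 = 9.

9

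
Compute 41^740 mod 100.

1

By repeated squaring mod 100: 41^1≡41, 41^2≡81, 41^4≡61, 41^8≡21, 41^16≡41, 41^32≡81, 41^64≡61, 41^128≡21, 41^256≡41, 41^512≡81.
Since 740 = 4 + 32 + 64 + 128 + 512 in binary, 41^740 ≡ 61·81·61·21·81 ≡ 1 (mod 100).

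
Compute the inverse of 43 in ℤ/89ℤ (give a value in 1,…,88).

29

89 = 2·43 + 3
43 = 14·3 + 1
3 = 3·1 + 0
Back-substituting gives 43·29 ≡ 1 (mod 89).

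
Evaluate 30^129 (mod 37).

27

By repeated squaring mod 37: 30^1≡30, 30^2≡12, 30^4≡33, 30^8≡16, 30^16≡34, 30^32≡9, 30^64≡7, 30^128≡12.
Since 129 = 1 + 128 in binary, 30^129 ≡ 30·12 ≡ 27 (mod 37).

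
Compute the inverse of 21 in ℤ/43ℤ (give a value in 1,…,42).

41

43 = 2·21 + 1
21 = 21·1 + 0
Back-substituting gives 21·41 ≡ 1 (mod 43).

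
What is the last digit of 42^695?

8

The units digit of 42^n cycles with period 4: 2, 4, 8, 6, …
695 mod 4 = 3, so the last digit matches 2^3 = 8.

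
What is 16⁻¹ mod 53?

10

16·10 = 160 = 3·53 + 1, so 16⁻¹ ≡ 10 (mod 53).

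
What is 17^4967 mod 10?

3

The units digit of 17^n cycles with period 4: 7, 9, 3, 1, …
4967 mod 4 = 3, so the last digit matches 7^3 = 3.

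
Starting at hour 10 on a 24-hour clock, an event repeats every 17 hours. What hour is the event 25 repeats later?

3

25·17 = 425.
425 mod 24 = 17 (since 17·24 = 408).
(10 + 17) mod 24 = 3.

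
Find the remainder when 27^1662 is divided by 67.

40

Successive squares of 27 mod 67: 27^1≡27, 27^2≡59, 27^4≡64, 27^8≡9, 27^16≡14, 27^32≡62, 27^64≡25, 27^128≡22, 27^256≡15, 27^512≡24, 27^1024≡40.
1662 = 2 + 4 + 8 + 16 + 32 + 64 + 512 + 1024, so 27^1662 ≡ 59·64·9·14·62·25·24·40 ≡ 40 (mod 67).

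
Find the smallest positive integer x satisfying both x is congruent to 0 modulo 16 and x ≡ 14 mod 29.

304

Since 29·5 ≡ 1 (mod 16), take x = 14 + 29·((0−14)·5 mod 16) = 14 + 29·10 = 304.
Check: 304 mod 16 = 0, 304 mod 29 = 14.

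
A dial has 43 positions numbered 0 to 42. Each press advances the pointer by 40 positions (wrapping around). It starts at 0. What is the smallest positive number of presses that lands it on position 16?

9

40⁻¹ ≡ 14 (mod 43) because 40·14 = 560 = 13·43 + 1.
So x ≡ 14·16 = 224 ≡ 9 (mod 43).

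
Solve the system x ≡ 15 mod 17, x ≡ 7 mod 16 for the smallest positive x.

151

Since 16·16 ≡ 1 (mod 17), take x = 7 + 16·((15−7)·16 mod 17) = 7 + 16·9 = 151.
Check: 151 mod 17 = 15, 151 mod 16 = 7.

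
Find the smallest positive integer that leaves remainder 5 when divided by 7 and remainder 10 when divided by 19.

x ≡ 5 (mod 7) gives x ∈ {5, 12, 19, 26, 33, 40, 47, 54, …}.
The first of these with x mod 19 = 10 is 124.

124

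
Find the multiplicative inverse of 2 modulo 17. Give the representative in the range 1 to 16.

2·9 = 18 = 1·17 + 1, so 2⁻¹ ≡ 9 (mod 17).

9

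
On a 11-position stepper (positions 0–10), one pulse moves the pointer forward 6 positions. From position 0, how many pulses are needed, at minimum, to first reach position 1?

2

6·2 = 12 = 1·11 + 1, so 6⁻¹ ≡ 2 (mod 11).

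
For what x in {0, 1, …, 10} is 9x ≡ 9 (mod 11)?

The inverse of 9 mod 11 is 5 (since 9·5 = 45 ≡ 1).
Multiplying both sides by 5: x ≡ 5·9 = 45 ≡ 1 (mod 11).
Check: 9·1 = 9 = 0·11 + 9.

1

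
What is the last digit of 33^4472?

1

Powers of 3 mod 10 repeat with period 4: 3, 9, 7, 1.
4472 mod 4 = 0, so the last digit matches 3^4 = 1.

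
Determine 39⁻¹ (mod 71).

71 = 1·39 + 32
39 = 1·32 + 7
32 = 4·7 + 4
7 = 1·4 + 3
4 = 1·3 + 1
3 = 3·1 + 0
Back-substituting gives 39·51 ≡ 1 (mod 71).

51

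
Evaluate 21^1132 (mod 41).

10

Square-and-reduce mod 41: 21^1≡21, 21^2≡31, 21^4≡18, 21^8≡37, 21^16≡16, 21^32≡10, 21^64≡18, 21^128≡37, 21^256≡16, 21^512≡10, 21^1024≡18.
Since 1132 = 4 + 8 + 32 + 64 + 1024 in binary, 21^1132 ≡ 18·37·10·18·18 ≡ 10 (mod 41).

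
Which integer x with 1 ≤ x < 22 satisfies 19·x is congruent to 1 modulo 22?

7

22 = 1·19 + 3
19 = 6·3 + 1
3 = 3·1 + 0
Back-substituting gives 19·7 ≡ 1 (mod 22).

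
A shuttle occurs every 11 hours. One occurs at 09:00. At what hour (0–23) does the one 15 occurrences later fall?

6

15·11 = 165.
165 mod 24 = 21 (since 6·24 = 144).
(9 + 21) mod 24 = 6.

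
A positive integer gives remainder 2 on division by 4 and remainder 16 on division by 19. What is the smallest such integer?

x ≡ 2 (mod 4) gives x ∈ {2, 6, 10, 14, 18, 22, 26, 30, …}.
The first of these with x mod 19 = 16 is 54.

54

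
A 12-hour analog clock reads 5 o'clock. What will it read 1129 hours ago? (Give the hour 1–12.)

4

Dividing 1129 by 12 gives quotient 94 and remainder 1.
5 − 1 → 4 on a 12-hour dial.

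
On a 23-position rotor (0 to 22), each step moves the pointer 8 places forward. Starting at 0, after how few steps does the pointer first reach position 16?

8⁻¹ ≡ 3 (mod 23) because 8·3 = 24 = 1·23 + 1.
So x ≡ 3·16 = 48 ≡ 2 (mod 23).

2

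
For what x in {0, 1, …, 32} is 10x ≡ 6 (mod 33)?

The inverse of 10 mod 33 is 10 (since 10·10 = 100 ≡ 1).
Multiplying both sides by 10: x ≡ 10·6 = 60 ≡ 27 (mod 33).

27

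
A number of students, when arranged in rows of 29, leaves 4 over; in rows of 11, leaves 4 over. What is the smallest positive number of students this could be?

x ≡ 4 (mod 11) gives x ∈ {4}.
The first of these with x mod 29 = 4 is 4.

4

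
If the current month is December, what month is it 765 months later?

September

765 = 63·12 + 9, so 765 mod 12 = 9.
December + 9 months → September.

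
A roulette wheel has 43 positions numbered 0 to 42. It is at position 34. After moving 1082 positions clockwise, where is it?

1082 mod 43 = 7 (since 25·43 = 1075).
(34 + 7) mod 43 = 41.

41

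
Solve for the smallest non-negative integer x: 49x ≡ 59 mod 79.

27

The inverse of 49 mod 79 is 50 (since 49·50 = 2450 ≡ 1).
Multiplying both sides by 50: x ≡ 50·59 = 2950 ≡ 27 (mod 79).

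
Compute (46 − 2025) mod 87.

2025 mod 87 = 24 (since 23·87 = 2001).
(46 − 24) mod 87 = 22.

22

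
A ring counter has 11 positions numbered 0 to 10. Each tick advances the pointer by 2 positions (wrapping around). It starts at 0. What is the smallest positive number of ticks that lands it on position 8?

4

2⁻¹ ≡ 6 (mod 11) because 2·6 = 12 = 1·11 + 1.
So x ≡ 6·8 = 48 ≡ 4 (mod 11).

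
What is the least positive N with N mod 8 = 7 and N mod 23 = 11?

x ≡ 7 (mod 8) gives x ∈ {7, 15, 23, 31, 39, 47, 55, 63, …}.
The first of these with x mod 23 = 11 is 103.

103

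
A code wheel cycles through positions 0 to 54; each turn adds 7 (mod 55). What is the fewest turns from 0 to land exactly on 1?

8

55 = 7·7 + 6
7 = 1·6 + 1
6 = 6·1 + 0
Back-substituting gives 7·8 ≡ 1 (mod 55).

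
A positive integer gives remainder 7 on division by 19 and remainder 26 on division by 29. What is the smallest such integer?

26

x ≡ 7 (mod 19) gives x ∈ {7, 26}.
The first of these with x mod 29 = 26 is 26.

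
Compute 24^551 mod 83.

By repeated squaring mod 83: 24^1≡24, 24^2≡78, 24^4≡25, 24^8≡44, 24^16≡27, 24^32≡65, 24^64≡75, 24^128≡64, 24^256≡29, 24^512≡11.
551 = 1 + 2 + 4 + 32 + 512, so 24^551 ≡ 24·78·25·65·11 ≡ 52 (mod 83).

52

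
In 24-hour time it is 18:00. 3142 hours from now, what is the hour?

3142 = 130·24 + 22, so 3142 mod 24 = 22.
(18 + 22) mod 24 = 16.

16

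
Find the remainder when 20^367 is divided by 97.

Square-and-reduce mod 97: 20^1≡20, 20^2≡12, 20^4≡47, 20^8≡75, 20^16≡96, 20^32≡1, 20^64≡1, 20^128≡1, 20^256≡1.
367 = 1 + 2 + 4 + 8 + 32 + 64 + 256, so 20^367 ≡ 20·12·47·75·1·1·1 ≡ 63 (mod 97).

63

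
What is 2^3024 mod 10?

Last digits of 2^n: 2, 4, 8, 6 (period 4).
3024 mod 4 = 0, so the last digit matches 2^4 = 6.

6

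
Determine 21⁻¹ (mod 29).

29 = 1·21 + 8
21 = 2·8 + 5
8 = 1·5 + 3
5 = 1·3 + 2
3 = 1·2 + 1
2 = 2·1 + 0
Back-substituting gives 21·18 ≡ 1 (mod 29).

18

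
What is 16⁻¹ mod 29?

20

29 = 1·16 + 13
16 = 1·13 + 3
13 = 4·3 + 1
3 = 3·1 + 0
Back-substituting gives 16·20 ≡ 1 (mod 29).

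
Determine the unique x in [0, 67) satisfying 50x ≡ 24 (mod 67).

The inverse of 50 mod 67 is 63 (since 50·63 = 3150 ≡ 1).
So x ≡ 63·24 = 1512 ≡ 38 (mod 67).

38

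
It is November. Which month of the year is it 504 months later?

November

504 mod 12 = 0 (since 42·12 = 504).
November + 0 months → November.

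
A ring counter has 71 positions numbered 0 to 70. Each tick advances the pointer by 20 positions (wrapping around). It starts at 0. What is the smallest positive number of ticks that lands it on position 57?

49

The inverse of 20 mod 71 is 32 (since 20·32 = 640 ≡ 1).
Multiplying both sides by 32: x ≡ 32·57 = 1824 ≡ 49 (mod 71).
Check: 20·49 = 980 = 13·71 + 57.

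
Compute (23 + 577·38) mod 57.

4

577·38 = 21926.
21926 = 384·57 + 38, so 21926 mod 57 = 38.
(23 + 38) mod 57 = 4.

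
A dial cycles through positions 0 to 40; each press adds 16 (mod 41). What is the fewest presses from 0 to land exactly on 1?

16·18 = 288 = 7·41 + 1, so 16⁻¹ ≡ 18 (mod 41).

18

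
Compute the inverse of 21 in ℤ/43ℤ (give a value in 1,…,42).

41

21·41 = 861 = 20·43 + 1, so 21⁻¹ ≡ 41 (mod 43).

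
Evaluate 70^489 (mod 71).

Square-and-reduce mod 71: 70^1≡70, 70^2≡1, 70^4≡1, 70^8≡1, 70^16≡1, 70^32≡1, 70^64≡1, 70^128≡1, 70^256≡1.
489 = 1 + 8 + 32 + 64 + 128 + 256, so 70^489 ≡ 70·1·1·1·1·1 ≡ 70 (mod 71).

70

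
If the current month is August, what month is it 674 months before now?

June

674 − 56·12 = 2, so 674 ≡ 2 (mod 12).
August − 2 months → June.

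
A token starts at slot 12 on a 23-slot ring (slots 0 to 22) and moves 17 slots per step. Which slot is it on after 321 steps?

321·17 = 5457.
5457 mod 23 = 6 (since 237·23 = 5451).
(12 + 6) mod 23 = 18.

18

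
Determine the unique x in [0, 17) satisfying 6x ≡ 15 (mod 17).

The inverse of 6 mod 17 is 3 (since 6·3 = 18 ≡ 1).
So x ≡ 3·15 = 45 ≡ 11 (mod 17).

11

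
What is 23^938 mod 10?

Powers of 3 mod 10 repeat with period 4: 3, 9, 7, 1.
938 mod 4 = 2, so the last digit matches 3^2 = 9.

9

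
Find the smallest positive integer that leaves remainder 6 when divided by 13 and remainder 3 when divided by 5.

x ≡ 3 (mod 5) gives x ∈ {3, 8, 13, 18, 23, 28, 33, 38, …}.
The first of these with x mod 13 = 6 is 58.

58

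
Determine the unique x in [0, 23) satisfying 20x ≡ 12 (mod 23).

20⁻¹ ≡ 15 (mod 23) because 20·15 = 300 = 13·23 + 1.
So x ≡ 15·12 = 180 ≡ 19 (mod 23).
Check: 20·19 = 380 = 16·23 + 12.

19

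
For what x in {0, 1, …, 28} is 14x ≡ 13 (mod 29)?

The inverse of 14 mod 29 is 27 (since 14·27 = 378 ≡ 1).
Multiplying both sides by 27: x ≡ 27·13 = 351 ≡ 3 (mod 29).

3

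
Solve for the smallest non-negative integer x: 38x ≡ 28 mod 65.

The inverse of 38 mod 65 is 12 (since 38·12 = 456 ≡ 1).
Multiplying both sides by 12: x ≡ 12·28 = 336 ≡ 11 (mod 65).

11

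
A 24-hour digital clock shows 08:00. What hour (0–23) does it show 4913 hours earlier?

15

Dividing 4913 by 24 gives quotient 204 and remainder 17.
(8 − 17) mod 24 = 15.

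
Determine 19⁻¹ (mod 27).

10

27 = 1·19 + 8
19 = 2·8 + 3
8 = 2·3 + 2
3 = 1·2 + 1
2 = 2·1 + 0
Back-substituting gives 19·10 ≡ 1 (mod 27).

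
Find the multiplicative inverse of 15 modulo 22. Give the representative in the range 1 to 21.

3

15·3 = 45 = 2·22 + 1, so 15⁻¹ ≡ 3 (mod 22).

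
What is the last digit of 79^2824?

1

Last digits of 9^n: 9, 1 (period 2).
2824 mod 2 = 0, so the last digit matches 9^2 = 1.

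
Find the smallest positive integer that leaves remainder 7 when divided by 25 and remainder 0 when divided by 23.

207

x ≡ 0 (mod 23) gives x ∈ {0, 23, 46, 69, 92, 115, 138, 161, …}.
The first of these with x mod 25 = 7 is 207.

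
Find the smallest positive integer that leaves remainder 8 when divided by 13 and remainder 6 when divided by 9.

60

x ≡ 6 (mod 9) gives x ∈ {6, 15, 24, 33, 42, 51, 60}.
The first of these with x mod 13 = 8 is 60.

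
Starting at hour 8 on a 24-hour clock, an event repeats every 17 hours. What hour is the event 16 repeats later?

16·17 = 272.
272 mod 24 = 8 (since 11·24 = 264).
(8 + 8) mod 24 = 16.

16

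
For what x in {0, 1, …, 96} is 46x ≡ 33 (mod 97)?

The inverse of 46 mod 97 is 19 (since 46·19 = 874 ≡ 1).
Multiplying both sides by 19: x ≡ 19·33 = 627 ≡ 45 (mod 97).
Check: 46·45 = 2070 = 21·97 + 33.

45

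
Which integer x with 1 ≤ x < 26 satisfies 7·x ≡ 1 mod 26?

26 = 3·7 + 5
7 = 1·5 + 2
5 = 2·2 + 1
2 = 2·1 + 0
Back-substituting gives 7·15 ≡ 1 (mod 26).

15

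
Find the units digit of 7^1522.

Last digits of 7^n: 7, 9, 3, 1 (period 4).
1522 mod 4 = 2, so the last digit matches 7^2 = 9.

9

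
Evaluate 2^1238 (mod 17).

By repeated squaring mod 17: 2^1≡2, 2^2≡4, 2^4≡16, 2^8≡1, 2^16≡1, 2^32≡1, 2^64≡1, 2^128≡1, 2^256≡1, 2^512≡1, 2^1024≡1.
1238 = 2 + 4 + 16 + 64 + 128 + 1024, so 2^1238 ≡ 4·16·1·1·1·1 ≡ 13 (mod 17).

13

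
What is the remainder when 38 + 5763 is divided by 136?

89

Dividing 5763 by 136 gives quotient 42 and remainder 51.
(38 + 51) mod 136 = 89.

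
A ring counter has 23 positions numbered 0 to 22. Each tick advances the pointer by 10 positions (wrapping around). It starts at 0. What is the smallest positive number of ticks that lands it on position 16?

20

10⁻¹ ≡ 7 (mod 23) because 10·7 = 70 = 3·23 + 1.
So x ≡ 7·16 = 112 ≡ 20 (mod 23).
Check: 10·20 = 200 = 8·23 + 16.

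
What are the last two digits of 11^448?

Successive squares of 11 mod 100: 11^1≡11, 11^2≡21, 11^4≡41, 11^8≡81, 11^16≡61, 11^32≡21, 11^64≡41, 11^128≡81, 11^256≡61.
448 = 64 + 128 + 256, so 11^448 ≡ 41·81·61 ≡ 81 (mod 100).

81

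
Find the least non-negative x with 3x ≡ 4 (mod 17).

7

3⁻¹ ≡ 6 (mod 17) because 3·6 = 18 = 1·17 + 1.
Multiplying both sides by 6: x ≡ 6·4 = 24 ≡ 7 (mod 17).
Check: 3·7 = 21 = 1·17 + 4.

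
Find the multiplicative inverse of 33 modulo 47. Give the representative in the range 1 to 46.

47 = 1·33 + 14
33 = 2·14 + 5
14 = 2·5 + 4
5 = 1·4 + 1
4 = 4·1 + 0
Back-substituting gives 33·10 ≡ 1 (mod 47).

10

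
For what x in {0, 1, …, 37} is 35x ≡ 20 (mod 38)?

35⁻¹ ≡ 25 (mod 38) because 35·25 = 875 = 23·38 + 1.
So x ≡ 25·20 = 500 ≡ 6 (mod 38).

6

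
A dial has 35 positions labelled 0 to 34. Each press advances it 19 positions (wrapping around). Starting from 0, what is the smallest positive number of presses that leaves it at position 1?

19·24 = 456 = 13·35 + 1, so 19⁻¹ ≡ 24 (mod 35).

24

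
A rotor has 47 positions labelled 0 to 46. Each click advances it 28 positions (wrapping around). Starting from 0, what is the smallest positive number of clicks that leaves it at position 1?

42

47 = 1·28 + 19
28 = 1·19 + 9
19 = 2·9 + 1
9 = 9·1 + 0
Back-substituting gives 28·42 ≡ 1 (mod 47).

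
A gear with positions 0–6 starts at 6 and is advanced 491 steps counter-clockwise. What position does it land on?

491 = 70·7 + 1, so 491 mod 7 = 1.
(6 − 1) mod 7 = 5.

5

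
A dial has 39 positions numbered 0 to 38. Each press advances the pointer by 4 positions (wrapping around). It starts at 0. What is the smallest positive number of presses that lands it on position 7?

31

4⁻¹ ≡ 10 (mod 39) because 4·10 = 40 = 1·39 + 1.
Multiplying both sides by 10: x ≡ 10·7 = 70 ≡ 31 (mod 39).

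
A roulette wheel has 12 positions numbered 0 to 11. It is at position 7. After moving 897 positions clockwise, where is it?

4

897 − 74·12 = 9, so 897 ≡ 9 (mod 12).
(7 + 9) mod 12 = 4.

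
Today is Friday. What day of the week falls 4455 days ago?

Dividing 4455 by 7 gives quotient 636 and remainder 3.
Friday − 3 days → Tuesday.

Tuesday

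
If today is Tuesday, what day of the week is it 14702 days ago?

Sunday

14702 − 2100·7 = 2, so 14702 ≡ 2 (mod 7).
Tuesday − 2 days → Sunday.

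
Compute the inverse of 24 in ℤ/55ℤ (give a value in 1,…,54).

24·39 = 936 = 17·55 + 1, so 24⁻¹ ≡ 39 (mod 55).

39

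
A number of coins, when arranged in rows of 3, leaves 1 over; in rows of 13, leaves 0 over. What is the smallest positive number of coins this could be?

13

x ≡ 1 (mod 3) gives x ∈ {1, 4, 7, 10, 13}.
The first of these with x mod 13 = 0 is 13.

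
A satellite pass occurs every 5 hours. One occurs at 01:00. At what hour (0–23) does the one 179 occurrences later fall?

179·5 = 895.
895 = 37·24 + 7, so 895 mod 24 = 7.
(1 + 7) mod 24 = 8.

8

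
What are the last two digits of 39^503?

19

Square-and-reduce mod 100: 39^1≡39, 39^2≡21, 39^4≡41, 39^8≡81, 39^16≡61, 39^32≡21, 39^64≡41, 39^128≡81, 39^256≡61.
Since 503 = 1 + 2 + 4 + 16 + 32 + 64 + 128 + 256 in binary, 39^503 ≡ 39·21·41·61·21·41·81·61 ≡ 19 (mod 100).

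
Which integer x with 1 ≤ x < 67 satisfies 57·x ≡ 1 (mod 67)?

20

67 = 1·57 + 10
57 = 5·10 + 7
10 = 1·7 + 3
7 = 2·3 + 1
3 = 3·1 + 0
Back-substituting gives 57·20 ≡ 1 (mod 67).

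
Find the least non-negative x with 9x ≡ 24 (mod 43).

17

9⁻¹ ≡ 24 (mod 43) because 9·24 = 216 = 5·43 + 1.
So x ≡ 24·24 = 576 ≡ 17 (mod 43).
Check: 9·17 = 153 = 3·43 + 24.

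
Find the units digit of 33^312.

Last digits of 3^n: 3, 9, 7, 1 (period 4).
312 mod 4 = 0, so the last digit matches 3^4 = 1.

1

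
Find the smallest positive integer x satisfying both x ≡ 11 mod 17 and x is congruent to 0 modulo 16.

96

x ≡ 0 (mod 16) gives x ∈ {0, 16, 32, 48, 64, 80, 96}.
The first of these with x mod 17 = 11 is 96.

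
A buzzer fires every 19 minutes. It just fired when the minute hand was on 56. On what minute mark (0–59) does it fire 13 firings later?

3

13·19 = 247.
Dividing 247 by 60 gives quotient 4 and remainder 7.
(56 + 7) mod 60 = 3.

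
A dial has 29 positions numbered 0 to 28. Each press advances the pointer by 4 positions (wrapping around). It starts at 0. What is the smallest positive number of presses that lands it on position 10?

17

The inverse of 4 mod 29 is 22 (since 4·22 = 88 ≡ 1).
Multiplying both sides by 22: x ≡ 22·10 = 220 ≡ 17 (mod 29).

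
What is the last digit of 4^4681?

4

The units digit of 4^n cycles with period 2: 4, 6, …
4681 leaves remainder 1 on division by 2, so 4^4681 ends in 4.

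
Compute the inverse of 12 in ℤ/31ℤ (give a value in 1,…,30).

31 = 2·12 + 7
12 = 1·7 + 5
7 = 1·5 + 2
5 = 2·2 + 1
2 = 2·1 + 0
Back-substituting gives 12·13 ≡ 1 (mod 31).

13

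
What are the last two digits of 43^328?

Square-and-reduce mod 100: 43^1≡43, 43^2≡49, 43^4≡1, 43^8≡1, 43^16≡1, 43^32≡1, 43^64≡1, 43^128≡1, 43^256≡1.
328 = 8 + 64 + 256, so 43^328 ≡ 1·1·1 ≡ 1 (mod 100).

01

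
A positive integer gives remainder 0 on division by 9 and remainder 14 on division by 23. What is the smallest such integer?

198

x ≡ 0 (mod 9) gives x ∈ {0, 9, 18, 27, 36, 45, 54, 63, …}.
The first of these with x mod 23 = 14 is 198.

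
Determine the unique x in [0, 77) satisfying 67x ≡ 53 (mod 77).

64

The inverse of 67 mod 77 is 23 (since 67·23 = 1541 ≡ 1).
So x ≡ 23·53 = 1219 ≡ 64 (mod 77).
Check: 67·64 = 4288 = 55·77 + 53.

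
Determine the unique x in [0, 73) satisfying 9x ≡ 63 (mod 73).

9⁻¹ ≡ 65 (mod 73) because 9·65 = 585 = 8·73 + 1.
Multiplying both sides by 65: x ≡ 65·63 = 4095 ≡ 7 (mod 73).
Check: 9·7 = 63 = 0·73 + 63.

7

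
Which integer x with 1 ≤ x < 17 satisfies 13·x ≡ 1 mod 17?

4

17 = 1·13 + 4
13 = 3·4 + 1
4 = 4·1 + 0
Back-substituting gives 13·4 ≡ 1 (mod 17).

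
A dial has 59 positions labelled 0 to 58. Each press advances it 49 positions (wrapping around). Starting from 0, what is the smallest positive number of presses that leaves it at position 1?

53

59 = 1·49 + 10
49 = 4·10 + 9
10 = 1·9 + 1
9 = 9·1 + 0
Back-substituting gives 49·53 ≡ 1 (mod 59).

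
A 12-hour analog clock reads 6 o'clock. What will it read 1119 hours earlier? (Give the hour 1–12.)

1119 mod 12 = 3 (since 93·12 = 1116).
6 − 3 → 3 on a 12-hour dial.

3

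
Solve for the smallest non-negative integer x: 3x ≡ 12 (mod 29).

3⁻¹ ≡ 10 (mod 29) because 3·10 = 30 = 1·29 + 1.
So x ≡ 10·12 = 120 ≡ 4 (mod 29).

4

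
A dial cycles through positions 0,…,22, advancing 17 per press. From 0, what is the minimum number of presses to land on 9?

The inverse of 17 mod 23 is 19 (since 17·19 = 323 ≡ 1).
Multiplying both sides by 19: x ≡ 19·9 = 171 ≡ 10 (mod 23).
Check: 17·10 = 170 = 7·23 + 9.

10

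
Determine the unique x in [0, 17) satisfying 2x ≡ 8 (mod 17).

2⁻¹ ≡ 9 (mod 17) because 2·9 = 18 = 1·17 + 1.
Multiplying both sides by 9: x ≡ 9·8 = 72 ≡ 4 (mod 17).

4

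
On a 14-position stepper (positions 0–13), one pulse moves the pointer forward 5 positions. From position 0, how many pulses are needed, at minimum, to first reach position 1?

3

14 = 2·5 + 4
5 = 1·4 + 1
4 = 4·1 + 0
Back-substituting gives 5·3 ≡ 1 (mod 14).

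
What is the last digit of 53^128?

Powers of 3 mod 10 repeat with period 4: 3, 9, 7, 1.
128 mod 4 = 0, so the last digit matches 3^4 = 1.

1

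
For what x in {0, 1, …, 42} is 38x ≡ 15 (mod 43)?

40

The inverse of 38 mod 43 is 17 (since 38·17 = 646 ≡ 1).
So x ≡ 17·15 = 255 ≡ 40 (mod 43).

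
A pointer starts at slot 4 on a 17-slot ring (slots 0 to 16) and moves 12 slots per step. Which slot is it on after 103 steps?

16

103·12 = 1236.
1236 mod 17 = 12 (since 72·17 = 1224).
(4 + 12) mod 17 = 16.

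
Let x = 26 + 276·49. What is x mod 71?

60

276·49 = 13524.
13524 mod 71 = 34 (since 190·71 = 13490).
(26 + 34) mod 71 = 60.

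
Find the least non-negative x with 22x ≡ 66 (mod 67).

3

22⁻¹ ≡ 64 (mod 67) because 22·64 = 1408 = 21·67 + 1.
Multiplying both sides by 64: x ≡ 64·66 = 4224 ≡ 3 (mod 67).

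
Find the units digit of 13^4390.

Powers of 3 mod 10 repeat with period 4: 3, 9, 7, 1.
4390 leaves remainder 2 on division by 4, so 13^4390 ends in 9.

9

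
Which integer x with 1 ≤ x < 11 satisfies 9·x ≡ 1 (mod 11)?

5

9·5 = 45 = 4·11 + 1, so 9⁻¹ ≡ 5 (mod 11).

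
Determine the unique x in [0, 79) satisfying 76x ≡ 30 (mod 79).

69

76⁻¹ ≡ 26 (mod 79) because 76·26 = 1976 = 25·79 + 1.
Multiplying both sides by 26: x ≡ 26·30 = 780 ≡ 69 (mod 79).
Check: 76·69 = 5244 = 66·79 + 30.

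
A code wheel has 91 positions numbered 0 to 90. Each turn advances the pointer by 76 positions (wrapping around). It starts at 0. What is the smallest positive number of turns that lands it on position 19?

The inverse of 76 mod 91 is 6 (since 76·6 = 456 ≡ 1).
So x ≡ 6·19 = 114 ≡ 23 (mod 91).

23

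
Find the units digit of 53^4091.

7

Powers of 3 mod 10 repeat with period 4: 3, 9, 7, 1.
4091 leaves remainder 3 on division by 4, so 53^4091 ends in 7.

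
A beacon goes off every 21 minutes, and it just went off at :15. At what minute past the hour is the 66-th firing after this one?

21

66·21 = 1386.
1386 = 23·60 + 6, so 1386 mod 60 = 6.
(15 + 6) mod 60 = 21.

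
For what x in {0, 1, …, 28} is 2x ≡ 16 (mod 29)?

8

2⁻¹ ≡ 15 (mod 29) because 2·15 = 30 = 1·29 + 1.
So x ≡ 15·16 = 240 ≡ 8 (mod 29).
Check: 2·8 = 16 = 0·29 + 16.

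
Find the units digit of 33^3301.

3

Last digits of 3^n: 3, 9, 7, 1 (period 4).
3301 leaves remainder 1 on division by 4, so 33^3301 ends in 3.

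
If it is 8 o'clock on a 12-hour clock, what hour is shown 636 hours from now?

636 = 53·12 + 0, so 636 mod 12 = 0.
8 + 0 → 8 on a 12-hour dial.

8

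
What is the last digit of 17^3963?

3

Powers of 7 mod 10 repeat with period 4: 7, 9, 3, 1.
3963 leaves remainder 3 on division by 4, so 17^3963 ends in 3.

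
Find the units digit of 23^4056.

1

Powers of 3 mod 10 repeat with period 4: 3, 9, 7, 1.
4056 leaves remainder 0 on division by 4, so 23^4056 ends in 1.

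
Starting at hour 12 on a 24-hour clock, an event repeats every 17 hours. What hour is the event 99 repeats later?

99·17 = 1683.
1683 = 70·24 + 3, so 1683 mod 24 = 3.
(12 + 3) mod 24 = 15.

15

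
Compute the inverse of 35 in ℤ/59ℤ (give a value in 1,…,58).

35·27 = 945 = 16·59 + 1, so 35⁻¹ ≡ 27 (mod 59).

27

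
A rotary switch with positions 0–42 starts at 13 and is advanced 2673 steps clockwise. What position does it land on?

20

2673 − 62·43 = 7, so 2673 ≡ 7 (mod 43).
(13 + 7) mod 43 = 20.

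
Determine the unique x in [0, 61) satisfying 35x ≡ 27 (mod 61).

6

35⁻¹ ≡ 7 (mod 61) because 35·7 = 245 = 4·61 + 1.
So x ≡ 7·27 = 189 ≡ 6 (mod 61).
Check: 35·6 = 210 = 3·61 + 27.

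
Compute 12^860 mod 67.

10

Successive squares of 12 mod 67: 12^1≡12, 12^2≡10, 12^4≡33, 12^8≡17, 12^16≡21, 12^32≡39, 12^64≡47, 12^128≡65, 12^256≡4, 12^512≡16.
Since 860 = 4 + 8 + 16 + 64 + 256 + 512 in binary, 12^860 ≡ 33·17·21·47·4·16 ≡ 10 (mod 67).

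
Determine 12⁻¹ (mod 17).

17 = 1·12 + 5
12 = 2·5 + 2
5 = 2·2 + 1
2 = 2·1 + 0
Back-substituting gives 12·10 ≡ 1 (mod 17).

10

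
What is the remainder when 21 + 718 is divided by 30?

718 − 23·30 = 28, so 718 ≡ 28 (mod 30).
(21 + 28) mod 30 = 19.

19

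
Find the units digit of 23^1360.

The units digit of 23^n cycles with period 4: 3, 9, 7, 1, …
1360 mod 4 = 0, so the last digit matches 3^4 = 1.

1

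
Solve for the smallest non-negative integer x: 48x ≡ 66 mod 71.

The inverse of 48 mod 71 is 37 (since 48·37 = 1776 ≡ 1).
So x ≡ 37·66 = 2442 ≡ 28 (mod 71).

28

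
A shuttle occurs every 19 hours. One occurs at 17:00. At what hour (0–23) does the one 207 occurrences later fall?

207·19 = 3933.
Dividing 3933 by 24 gives quotient 163 and remainder 21.
(17 + 21) mod 24 = 14.

14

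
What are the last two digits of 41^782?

81

By repeated squaring mod 100: 41^1≡41, 41^2≡81, 41^4≡61, 41^8≡21, 41^16≡41, 41^32≡81, 41^64≡61, 41^128≡21, 41^256≡41, 41^512≡81.
Since 782 = 2 + 4 + 8 + 256 + 512 in binary, 41^782 ≡ 81·61·21·41·81 ≡ 81 (mod 100).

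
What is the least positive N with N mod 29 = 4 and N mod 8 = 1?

Since 8·11 ≡ 1 (mod 29), take x = 1 + 8·((4−1)·11 mod 29) = 1 + 8·4 = 33.
Check: 33 mod 29 = 4, 33 mod 8 = 1.

33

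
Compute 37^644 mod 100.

Successive squares of 37 mod 100: 37^1≡37, 37^2≡69, 37^4≡61, 37^8≡21, 37^16≡41, 37^32≡81, 37^64≡61, 37^128≡21, 37^256≡41, 37^512≡81.
Since 644 = 4 + 128 + 512 in binary, 37^644 ≡ 61·21·81 ≡ 61 (mod 100).

61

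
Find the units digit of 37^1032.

1

Powers of 7 mod 10 repeat with period 4: 7, 9, 3, 1.
1032 leaves remainder 0 on division by 4, so 37^1032 ends in 1.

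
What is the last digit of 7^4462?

Last digits of 7^n: 7, 9, 3, 1 (period 4).
4462 leaves remainder 2 on division by 4, so 7^4462 ends in 9.

9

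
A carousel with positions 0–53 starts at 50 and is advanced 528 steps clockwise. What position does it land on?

38

Dividing 528 by 54 gives quotient 9 and remainder 42.
(50 + 42) mod 54 = 38.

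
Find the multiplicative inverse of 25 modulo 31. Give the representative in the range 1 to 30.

5

31 = 1·25 + 6
25 = 4·6 + 1
6 = 6·1 + 0
Back-substituting gives 25·5 ≡ 1 (mod 31).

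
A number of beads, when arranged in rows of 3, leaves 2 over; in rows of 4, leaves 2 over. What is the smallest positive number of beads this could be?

2

x ≡ 2 (mod 3) gives x ∈ {2}.
The first of these with x mod 4 = 2 is 2.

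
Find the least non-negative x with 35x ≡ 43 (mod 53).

30

The inverse of 35 mod 53 is 50 (since 35·50 = 1750 ≡ 1).
Multiplying both sides by 50: x ≡ 50·43 = 2150 ≡ 30 (mod 53).
Check: 35·30 = 1050 = 19·53 + 43.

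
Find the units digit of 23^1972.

1

Powers of 3 mod 10 repeat with period 4: 3, 9, 7, 1.
1972 mod 4 = 0, so the last digit matches 3^4 = 1.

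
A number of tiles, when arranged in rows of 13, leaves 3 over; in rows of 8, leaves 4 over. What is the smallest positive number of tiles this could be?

x ≡ 4 (mod 8) gives x ∈ {4, 12, 20, 28, 36, 44, 52, 60, …}.
The first of these with x mod 13 = 3 is 68.

68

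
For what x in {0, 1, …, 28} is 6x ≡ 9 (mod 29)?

6⁻¹ ≡ 5 (mod 29) because 6·5 = 30 = 1·29 + 1.
Multiplying both sides by 5: x ≡ 5·9 = 45 ≡ 16 (mod 29).

16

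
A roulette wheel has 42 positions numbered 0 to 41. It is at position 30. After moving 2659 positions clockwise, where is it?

Dividing 2659 by 42 gives quotient 63 and remainder 13.
(30 + 13) mod 42 = 1.

1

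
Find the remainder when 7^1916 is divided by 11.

4

By repeated squaring mod 11: 7^1≡7, 7^2≡5, 7^4≡3, 7^8≡9, 7^16≡4, 7^32≡5, 7^64≡3, 7^128≡9, 7^256≡4, 7^512≡5, 7^1024≡3.
1916 = 4 + 8 + 16 + 32 + 64 + 256 + 512 + 1024, so 7^1916 ≡ 3·9·4·5·3·4·5·3 ≡ 4 (mod 11).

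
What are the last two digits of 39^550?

01

Square-and-reduce mod 100: 39^1≡39, 39^2≡21, 39^4≡41, 39^8≡81, 39^16≡61, 39^32≡21, 39^64≡41, 39^128≡81, 39^256≡61, 39^512≡21.
550 = 2 + 4 + 32 + 512, so 39^550 ≡ 21·41·21·21 ≡ 1 (mod 100).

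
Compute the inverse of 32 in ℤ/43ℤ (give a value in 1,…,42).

32·39 = 1248 = 29·43 + 1, so 32⁻¹ ≡ 39 (mod 43).

39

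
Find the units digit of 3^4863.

The units digit of 3^n cycles with period 4: 3, 9, 7, 1, …
4863 leaves remainder 3 on division by 4, so 3^4863 ends in 7.

7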